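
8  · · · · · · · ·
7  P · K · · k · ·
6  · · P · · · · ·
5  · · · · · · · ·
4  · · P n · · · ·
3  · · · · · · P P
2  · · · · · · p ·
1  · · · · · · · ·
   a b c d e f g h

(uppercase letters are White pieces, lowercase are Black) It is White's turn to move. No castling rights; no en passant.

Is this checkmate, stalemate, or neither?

neither

White to move; white king on c7.
In check: no.
Legal moves for White: Kd8, Kc8, Kb8, Kd7, Kb7, Kd6, Kb6, a8=Q, a8=R, a8=B, a8=N, c5, h4, g4.
White has 14 legal moves and is not in check → neither.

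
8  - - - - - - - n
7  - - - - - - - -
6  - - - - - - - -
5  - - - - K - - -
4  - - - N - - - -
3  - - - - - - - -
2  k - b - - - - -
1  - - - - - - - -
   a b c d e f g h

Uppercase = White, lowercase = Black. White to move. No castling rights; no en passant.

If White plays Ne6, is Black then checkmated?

After Ne6: black king on a2; in check: no.
Black is not in check, so this cannot be checkmate.

no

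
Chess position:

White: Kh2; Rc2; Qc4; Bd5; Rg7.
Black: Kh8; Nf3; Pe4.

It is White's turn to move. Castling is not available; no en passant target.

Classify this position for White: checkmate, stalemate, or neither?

White to move; white king on h2.
In check: yes, from the black knight on f3.
Legal moves for White: Kh3, Kg3, Kg2, Kh1.
White is in check but has 4 legal moves → neither.

neither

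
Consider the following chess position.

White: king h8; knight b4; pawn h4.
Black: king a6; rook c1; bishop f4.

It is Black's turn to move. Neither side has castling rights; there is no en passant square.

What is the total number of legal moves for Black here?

5

Black to move; king on a6.
In check: yes, from the white knight on b4.
Legal moves: Kb7, Ka7, Kb6, Kb5, Ka5.
Count: 5.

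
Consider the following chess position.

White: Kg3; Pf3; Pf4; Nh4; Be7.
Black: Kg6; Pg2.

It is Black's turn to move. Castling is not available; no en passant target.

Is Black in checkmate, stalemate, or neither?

Black to move; black king on g6.
In check: yes, from the white knight on h4.
Legal moves for Black: Kh7, Kg7, Kf7, Kh6, Kh5.
Black is in check but has 5 legal moves → neither.

neither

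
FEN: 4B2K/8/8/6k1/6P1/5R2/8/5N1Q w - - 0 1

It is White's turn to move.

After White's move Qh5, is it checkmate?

After Qh5: black king on g5; in check: yes, from the white queen on h5.
King squares — f4: attacked by Rf3; g4: attacked by Qh5; h4: attacked by Qh5; f5: attacked by Rf3; h5: attacked by Pg4; f6: attacked by Rf3; g6: attacked by Qh5; h6: attacked by Qh5.
Black has no legal moves → checkmate.

yes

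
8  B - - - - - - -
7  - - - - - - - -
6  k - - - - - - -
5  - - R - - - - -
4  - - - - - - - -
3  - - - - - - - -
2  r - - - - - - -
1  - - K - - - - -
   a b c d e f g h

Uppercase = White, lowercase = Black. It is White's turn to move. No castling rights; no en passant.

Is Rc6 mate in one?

After Rc6: black king on a6; in check: yes, from the white rook on c6.
Black has 3 legal replies: Ka7, Kb5, Ka5.
In check but a legal move exists → not checkmate.

no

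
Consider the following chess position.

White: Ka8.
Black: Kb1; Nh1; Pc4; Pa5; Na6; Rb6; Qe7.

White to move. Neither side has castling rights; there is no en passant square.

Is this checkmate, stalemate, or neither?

White to move; white king on a8.
In check: no.
King squares — a7: attacked by Qe7; b7: attacked by Rb6; b8: attacked by Na6.
Legal moves for White: none.
Not in check and no legal moves → stalemate.

stalemate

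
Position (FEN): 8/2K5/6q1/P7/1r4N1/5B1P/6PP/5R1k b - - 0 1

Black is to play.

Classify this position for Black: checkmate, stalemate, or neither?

Black to move; black king on h1.
In check: yes, from the white rook on f1.
King squares — g1: attacked by Rf1; g2: attacked by Bf3; h2: attacked by Ng4.
Legal moves for Black: none.
In check with no legal moves → checkmate.

checkmate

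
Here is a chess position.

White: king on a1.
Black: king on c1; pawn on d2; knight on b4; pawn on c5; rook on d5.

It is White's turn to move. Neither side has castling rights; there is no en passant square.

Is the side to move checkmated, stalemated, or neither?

stalemate

White to move; white king on a1.
In check: no.
King squares — b1: attacked by Kc1; a2: attacked by Nb4; b2: attacked by Kc1.
Legal moves for White: none.
Not in check and no legal moves → stalemate.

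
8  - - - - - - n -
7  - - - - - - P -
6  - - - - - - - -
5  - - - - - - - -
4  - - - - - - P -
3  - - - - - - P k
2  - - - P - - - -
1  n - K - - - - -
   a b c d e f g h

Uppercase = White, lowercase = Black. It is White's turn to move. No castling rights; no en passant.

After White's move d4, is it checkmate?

no

After d4: black king on h3; in check: no.
Black is not in check, so this cannot be checkmate.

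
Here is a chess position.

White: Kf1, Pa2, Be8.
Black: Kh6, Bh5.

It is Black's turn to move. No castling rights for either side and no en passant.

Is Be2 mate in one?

no

After Be2: white king on f1; in check: yes, from the black bishop on e2.
White has 5 legal replies: Kg2, Kf2, Kxe2, Kg1, Ke1.
In check but a legal move exists → not checkmate.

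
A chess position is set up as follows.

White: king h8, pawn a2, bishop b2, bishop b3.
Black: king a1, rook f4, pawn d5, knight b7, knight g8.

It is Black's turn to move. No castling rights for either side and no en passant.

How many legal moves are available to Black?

2

Black to move; king on a1.
In check: yes, from the white bishop on b2.
Legal moves: Kxb2, Kb1.
Count: 2.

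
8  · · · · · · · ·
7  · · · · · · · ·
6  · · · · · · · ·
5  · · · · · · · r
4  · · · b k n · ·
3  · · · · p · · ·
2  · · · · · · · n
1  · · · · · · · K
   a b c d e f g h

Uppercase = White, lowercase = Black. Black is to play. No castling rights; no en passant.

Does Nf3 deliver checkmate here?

yes

After Nf3: white king on h1; in check: yes, from the black rook on h5.
King squares — g1: attacked by Nf3; g2: attacked by Nf4; h2: attacked by Nf3.
White has no legal moves → checkmate.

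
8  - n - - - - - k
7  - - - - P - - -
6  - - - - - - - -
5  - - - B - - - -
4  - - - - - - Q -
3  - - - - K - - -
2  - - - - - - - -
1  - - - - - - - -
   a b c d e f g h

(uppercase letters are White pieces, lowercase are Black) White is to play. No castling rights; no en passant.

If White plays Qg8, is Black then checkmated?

yes

After Qg8: black king on h8; in check: yes, from the white queen on g8.
King squares — g7: attacked by Qg8; h7: attacked by Qg8; g8: attacked by Bd5.
Black has no legal moves → checkmate.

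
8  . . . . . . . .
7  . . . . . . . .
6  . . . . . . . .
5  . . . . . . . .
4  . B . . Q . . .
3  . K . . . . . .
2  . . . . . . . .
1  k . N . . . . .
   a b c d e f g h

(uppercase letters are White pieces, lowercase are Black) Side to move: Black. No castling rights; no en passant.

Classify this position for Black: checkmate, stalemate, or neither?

stalemate

Black to move; black king on a1.
In check: no.
King squares — b1: attacked by Qe4; a2: attacked by Nc1; b2: attacked by Kb3.
Legal moves for Black: none.
Not in check and no legal moves → stalemate.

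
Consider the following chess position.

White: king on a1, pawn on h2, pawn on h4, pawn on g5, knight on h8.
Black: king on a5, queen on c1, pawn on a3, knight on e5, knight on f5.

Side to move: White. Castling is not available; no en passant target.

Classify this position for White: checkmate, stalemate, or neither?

White to move; white king on a1.
In check: yes, from the black queen on c1.
King squares — b1: attacked by Qc1; a2: available; b2: attacked by Qc1.
Legal moves for White: Ka2.
White is in check but has 1 legal move → neither.

neither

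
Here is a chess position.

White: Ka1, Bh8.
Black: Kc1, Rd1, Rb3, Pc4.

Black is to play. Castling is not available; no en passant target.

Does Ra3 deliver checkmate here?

yes

After Ra3: white king on a1; in check: yes, from the black rook on a3.
King squares — b1: attacked by Kc1; a2: attacked by Ra3; b2: attacked by Kc1.
White has no legal moves → checkmate.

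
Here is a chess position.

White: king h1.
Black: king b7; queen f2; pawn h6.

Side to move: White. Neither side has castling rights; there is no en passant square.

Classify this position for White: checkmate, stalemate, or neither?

White to move; white king on h1.
In check: no.
King squares — g1: attacked by Qf2; g2: attacked by Qf2; h2: attacked by Qf2.
Legal moves for White: none.
Not in check and no legal moves → stalemate.

stalemate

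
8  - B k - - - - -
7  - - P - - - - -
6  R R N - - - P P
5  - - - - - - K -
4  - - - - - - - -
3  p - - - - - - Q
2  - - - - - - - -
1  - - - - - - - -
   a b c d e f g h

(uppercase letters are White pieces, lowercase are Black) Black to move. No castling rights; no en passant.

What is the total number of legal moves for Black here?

Black to move; king on c8.
In check: yes, from the white queen on h3.
Legal moves: none.
Count: 0.

0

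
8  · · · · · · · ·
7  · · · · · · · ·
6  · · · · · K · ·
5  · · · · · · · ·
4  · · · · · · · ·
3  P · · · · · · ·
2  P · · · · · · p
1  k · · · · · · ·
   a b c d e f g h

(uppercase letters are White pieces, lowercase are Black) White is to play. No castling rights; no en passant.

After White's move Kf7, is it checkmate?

no

After Kf7: black king on a1; in check: no.
Black is not in check, so this cannot be checkmate.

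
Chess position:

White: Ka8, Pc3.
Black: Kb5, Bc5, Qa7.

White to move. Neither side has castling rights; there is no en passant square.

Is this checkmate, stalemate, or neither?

checkmate

White to move; white king on a8.
In check: yes, from the black queen on a7.
King squares — a7: attacked by Bc5; b7: attacked by Qa7; b8: attacked by Qa7.
Legal moves for White: none.
In check with no legal moves → checkmate.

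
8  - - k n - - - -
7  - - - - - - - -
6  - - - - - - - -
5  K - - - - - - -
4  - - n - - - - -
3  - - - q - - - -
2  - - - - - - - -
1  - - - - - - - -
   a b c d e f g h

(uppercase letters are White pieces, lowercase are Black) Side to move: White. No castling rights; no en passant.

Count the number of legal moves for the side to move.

4

White to move; king on a5.
In check: yes, from the black knight on c4.
Legal moves: Ka6, Kb5, Kb4, Ka4.
Count: 4.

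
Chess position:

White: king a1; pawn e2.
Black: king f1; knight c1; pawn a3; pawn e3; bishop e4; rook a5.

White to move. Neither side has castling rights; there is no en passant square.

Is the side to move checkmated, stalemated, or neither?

stalemate

White to move; white king on a1.
In check: no.
King squares — b1: attacked by Be4; a2: attacked by Nc1; b2: attacked by Pa3.
Legal moves for White: none.
Not in check and no legal moves → stalemate.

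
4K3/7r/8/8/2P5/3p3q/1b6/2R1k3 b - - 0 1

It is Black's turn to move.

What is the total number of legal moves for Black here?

Black to move; king on e1.
In check: yes, from the white rook on c1.
Legal moves: Kf2, Ke2, Kd2, Bxc1.
Count: 4.

4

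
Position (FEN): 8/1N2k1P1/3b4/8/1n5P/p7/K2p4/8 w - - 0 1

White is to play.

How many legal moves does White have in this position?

White to move; king on a2.
In check: yes, from the black knight on b4.
Legal moves: Kb3, Kxa3, Kb1, Ka1.
Count: 4.

4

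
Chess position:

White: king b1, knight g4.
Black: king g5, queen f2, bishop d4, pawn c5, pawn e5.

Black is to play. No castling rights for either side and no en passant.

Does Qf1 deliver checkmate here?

no

After Qf1: white king on b1; in check: yes, from the black queen on f1.
White has 2 legal replies: Kc2, Ka2.
In check but a legal move exists → not checkmate.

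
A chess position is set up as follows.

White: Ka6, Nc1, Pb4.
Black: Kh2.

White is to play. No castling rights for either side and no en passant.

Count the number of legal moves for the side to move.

White to move; king on a6.
In check: no.
Legal moves: Kb7, Ka7, Kb6, Kb5, Ka5, Nd3, Nb3, Ne2, Na2, b5.
Count: 10.

10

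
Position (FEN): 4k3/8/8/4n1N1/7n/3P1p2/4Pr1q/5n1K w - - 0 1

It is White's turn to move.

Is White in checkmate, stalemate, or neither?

White to move; white king on h1.
In check: yes, from the black queen on h2.
King squares — g1: attacked by Qh2; g2: attacked by Rf2; h2: attacked by Nf1.
Legal moves for White: none.
In check with no legal moves → checkmate.

checkmate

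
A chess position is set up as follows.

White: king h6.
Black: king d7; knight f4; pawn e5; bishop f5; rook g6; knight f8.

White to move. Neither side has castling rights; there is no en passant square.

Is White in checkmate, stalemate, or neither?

White to move; white king on h6.
In check: yes, from the black rook on g6.
King squares — g5: attacked by Rg6; h5: attacked by Nf4; g6: attacked by Nf4; g7: attacked by Rg6; h7: attacked by Nf8.
Legal moves for White: none.
In check with no legal moves → checkmate.

checkmate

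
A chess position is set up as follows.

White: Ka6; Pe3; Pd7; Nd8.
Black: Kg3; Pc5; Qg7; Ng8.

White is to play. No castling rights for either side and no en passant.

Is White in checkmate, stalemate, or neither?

White to move; white king on a6.
In check: no.
Legal moves for White: Nf7, Nb7, Ne6, Nc6, Kb7, Ka7, Kb6, Kb5, Ka5, e4.
White has 10 legal moves and is not in check → neither.

neither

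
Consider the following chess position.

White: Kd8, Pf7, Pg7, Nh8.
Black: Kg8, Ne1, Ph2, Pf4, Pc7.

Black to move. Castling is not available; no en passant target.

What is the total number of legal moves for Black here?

2

Black to move; king on g8.
In check: yes, from the white pawn on f7.
Legal moves: Kh7, Kxg7.
Count: 2.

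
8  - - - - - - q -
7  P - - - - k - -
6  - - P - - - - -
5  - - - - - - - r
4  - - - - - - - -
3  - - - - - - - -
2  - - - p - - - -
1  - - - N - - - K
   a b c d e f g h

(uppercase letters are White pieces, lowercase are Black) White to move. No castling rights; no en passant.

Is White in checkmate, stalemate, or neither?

checkmate

White to move; white king on h1.
In check: yes, from the black rook on h5.
King squares — g1: attacked by Qg8; g2: attacked by Qg8; h2: attacked by Rh5.
Legal moves for White: none.
In check with no legal moves → checkmate.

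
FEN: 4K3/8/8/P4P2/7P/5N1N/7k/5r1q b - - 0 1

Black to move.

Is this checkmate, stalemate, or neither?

Black to move; black king on h2.
In check: yes, from the white knight on f3.
Legal moves for Black: Kxh3, Kg3, Kg2, Qxf3, Rxf3.
Black is in check but has 5 legal moves → neither.

neither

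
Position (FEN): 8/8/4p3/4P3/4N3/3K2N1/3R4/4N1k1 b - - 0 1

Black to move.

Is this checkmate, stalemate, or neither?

Black to move; black king on g1.
In check: no.
King squares — f1: attacked by Ng3; h1: attacked by Ng3; f2: attacked by Rd2; g2: attacked by Ne1; h2: attacked by Rd2.
Legal moves for Black: none.
Not in check and no legal moves → stalemate.

stalemate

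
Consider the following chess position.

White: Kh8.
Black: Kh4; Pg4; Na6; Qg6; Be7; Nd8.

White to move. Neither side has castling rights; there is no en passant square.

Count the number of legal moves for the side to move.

White to move; king on h8.
In check: no.
Legal moves: none.
Count: 0.

0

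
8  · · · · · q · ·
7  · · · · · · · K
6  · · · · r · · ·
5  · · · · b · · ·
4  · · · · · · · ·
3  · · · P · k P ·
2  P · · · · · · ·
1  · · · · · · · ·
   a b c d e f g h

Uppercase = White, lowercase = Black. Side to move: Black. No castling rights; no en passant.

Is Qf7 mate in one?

After Qf7: white king on h7; in check: yes, from the black queen on f7.
King squares — g6: attacked by Re6; h6: attacked by Re6; g7: attacked by Be5; g8: attacked by Qf7; h8: attacked by Be5.
White has no legal moves → checkmate.

yes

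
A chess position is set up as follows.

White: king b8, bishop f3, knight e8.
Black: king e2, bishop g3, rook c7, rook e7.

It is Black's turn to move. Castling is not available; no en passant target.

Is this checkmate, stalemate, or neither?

Black to move; black king on e2.
In check: yes, from the white bishop on f3.
King squares — d1: attacked by Bf3; e1: available; f1: available; d2: available; f2: available; d3: available; e3: available; f3: available.
Legal moves for Black: Kxf3, Ke3, Kd3, Kf2, Kd2, Kf1, Ke1.
Black is in check but has 7 legal moves → neither.

neither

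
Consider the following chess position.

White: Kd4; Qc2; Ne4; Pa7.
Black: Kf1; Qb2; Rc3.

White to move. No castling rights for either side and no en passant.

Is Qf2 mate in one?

After Qf2: black king on f1; in check: yes, from the white queen on f2.
Black has 1 legal reply: Qxf2+.
In check but a legal move exists → not checkmate.

no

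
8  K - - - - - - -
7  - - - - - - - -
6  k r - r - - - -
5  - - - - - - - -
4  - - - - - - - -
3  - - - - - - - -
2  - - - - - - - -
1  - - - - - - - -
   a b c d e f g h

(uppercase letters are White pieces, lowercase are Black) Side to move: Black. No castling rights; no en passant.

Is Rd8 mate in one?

After Rd8: white king on a8; in check: yes, from the black rook on d8.
King squares — a7: attacked by Ka6; b7: attacked by Ka6; b8: attacked by Rb6.
White has no legal moves → checkmate.

yes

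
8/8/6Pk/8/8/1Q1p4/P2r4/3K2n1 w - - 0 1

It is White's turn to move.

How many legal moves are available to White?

3

White to move; king on d1.
In check: yes, from the black rook on d2.
Legal moves: Kxd2, Ke1, Kc1.
Count: 3.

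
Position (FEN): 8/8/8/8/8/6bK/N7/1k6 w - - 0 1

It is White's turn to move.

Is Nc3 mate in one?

After Nc3: black king on b1; in check: yes, from the white knight on c3.
Black has 4 legal replies: Kc2, Kb2, Kc1, Ka1.
In check but a legal move exists → not checkmate.

no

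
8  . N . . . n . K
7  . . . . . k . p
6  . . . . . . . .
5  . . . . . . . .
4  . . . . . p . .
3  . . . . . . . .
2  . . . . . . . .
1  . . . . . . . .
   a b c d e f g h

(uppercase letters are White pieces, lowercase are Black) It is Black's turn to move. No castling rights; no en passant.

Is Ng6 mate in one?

After Ng6: white king on h8; in check: yes, from the black knight on g6.
White has 1 legal reply: Kxh7.
In check but a legal move exists → not checkmate.

no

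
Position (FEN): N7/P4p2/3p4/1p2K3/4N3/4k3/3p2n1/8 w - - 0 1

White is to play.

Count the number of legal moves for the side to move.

5

White to move; king on e5.
In check: yes, from the black pawn on d6.
Legal moves: Kf6, Kxd6, Kf5, Kd5, Nxd6.
Count: 5.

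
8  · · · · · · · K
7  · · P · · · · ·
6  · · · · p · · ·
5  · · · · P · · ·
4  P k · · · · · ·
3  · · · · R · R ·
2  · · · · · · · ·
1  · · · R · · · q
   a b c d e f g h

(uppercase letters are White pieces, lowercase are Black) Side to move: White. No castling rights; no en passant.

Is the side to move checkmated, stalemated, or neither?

White to move; white king on h8.
In check: yes, from the black queen on h1.
Legal moves for White: Kg8, Kg7, Rh3, Rxh1.
White is in check but has 4 legal moves → neither.

neither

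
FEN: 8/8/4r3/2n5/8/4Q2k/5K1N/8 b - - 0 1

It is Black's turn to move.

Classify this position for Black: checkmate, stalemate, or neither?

Black to move; black king on h3.
In check: yes, from the white queen on e3.
King squares — g2: attacked by Kf2; h2: available; g3: attacked by Kf2; g4: attacked by Nh2; h4: available.
Legal moves for Black: Kh4, Kxh2, Rxe3.
Black is in check but has 3 legal moves → neither.

neither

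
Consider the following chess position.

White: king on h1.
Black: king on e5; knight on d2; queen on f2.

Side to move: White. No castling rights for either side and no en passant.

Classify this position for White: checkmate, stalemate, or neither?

White to move; white king on h1.
In check: no.
King squares — g1: attacked by Qf2; g2: attacked by Qf2; h2: attacked by Qf2.
Legal moves for White: none.
Not in check and no legal moves → stalemate.

stalemate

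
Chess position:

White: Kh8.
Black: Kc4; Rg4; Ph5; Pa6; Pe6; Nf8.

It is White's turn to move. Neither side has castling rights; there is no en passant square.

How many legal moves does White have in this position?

White to move; king on h8.
In check: no.
Legal moves: none.
Count: 0.

0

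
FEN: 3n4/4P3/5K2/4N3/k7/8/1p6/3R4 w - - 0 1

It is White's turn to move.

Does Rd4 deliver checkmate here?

After Rd4: black king on a4; in check: yes, from the white rook on d4.
Black has 4 legal replies: Kb5, Ka5, Kb3, Ka3.
In check but a legal move exists → not checkmate.

no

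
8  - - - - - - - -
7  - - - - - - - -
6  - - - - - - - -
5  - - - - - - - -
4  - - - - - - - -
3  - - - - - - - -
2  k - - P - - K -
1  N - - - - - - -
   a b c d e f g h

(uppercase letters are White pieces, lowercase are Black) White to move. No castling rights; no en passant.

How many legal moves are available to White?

12

White to move; king on g2.
In check: no.
Legal moves: Kh3, Kg3, Kf3, Kh2, Kf2, Kh1, Kg1, Kf1, Nb3, Nc2, d3, d4.
Count: 12.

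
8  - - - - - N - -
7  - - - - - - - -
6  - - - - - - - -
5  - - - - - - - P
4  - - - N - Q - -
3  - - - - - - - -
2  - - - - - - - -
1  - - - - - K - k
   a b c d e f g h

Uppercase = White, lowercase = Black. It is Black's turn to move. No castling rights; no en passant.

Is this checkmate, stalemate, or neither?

stalemate

Black to move; black king on h1.
In check: no.
King squares — g1: attacked by Kf1; g2: attacked by Kf1; h2: attacked by Qf4.
Legal moves for Black: none.
Not in check and no legal moves → stalemate.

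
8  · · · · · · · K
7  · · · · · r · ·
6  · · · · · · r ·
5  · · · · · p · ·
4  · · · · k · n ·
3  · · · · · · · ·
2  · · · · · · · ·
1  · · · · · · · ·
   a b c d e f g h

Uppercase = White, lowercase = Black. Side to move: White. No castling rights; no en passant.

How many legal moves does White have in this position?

0

White to move; king on h8.
In check: no.
Legal moves: none.
Count: 0.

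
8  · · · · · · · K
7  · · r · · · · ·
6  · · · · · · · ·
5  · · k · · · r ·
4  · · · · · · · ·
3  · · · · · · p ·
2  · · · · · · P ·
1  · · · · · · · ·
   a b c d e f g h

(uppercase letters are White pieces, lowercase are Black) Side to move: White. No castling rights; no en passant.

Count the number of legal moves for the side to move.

White to move; king on h8.
In check: no.
Legal moves: none.
Count: 0.

0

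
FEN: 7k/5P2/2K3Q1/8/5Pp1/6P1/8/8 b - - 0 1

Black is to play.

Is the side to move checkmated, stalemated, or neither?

Black to move; black king on h8.
In check: no.
King squares — g7: attacked by Qg6; h7: attacked by Qg6; g8: attacked by Qg6.
Legal moves for Black: none.
Not in check and no legal moves → stalemate.

stalemate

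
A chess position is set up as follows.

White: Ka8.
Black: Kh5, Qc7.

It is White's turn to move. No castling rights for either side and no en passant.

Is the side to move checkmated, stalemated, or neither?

stalemate

White to move; white king on a8.
In check: no.
King squares — a7: attacked by Qc7; b7: attacked by Qc7; b8: attacked by Qc7.
Legal moves for White: none.
Not in check and no legal moves → stalemate.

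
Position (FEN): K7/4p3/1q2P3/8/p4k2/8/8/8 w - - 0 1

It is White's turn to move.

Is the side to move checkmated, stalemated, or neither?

White to move; white king on a8.
In check: no.
King squares — a7: attacked by Qb6; b7: attacked by Qb6; b8: attacked by Qb6.
Legal moves for White: none.
Not in check and no legal moves → stalemate.

stalemate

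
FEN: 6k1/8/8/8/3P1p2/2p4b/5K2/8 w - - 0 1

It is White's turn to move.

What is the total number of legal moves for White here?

5

White to move; king on f2.
In check: no.
Legal moves: Kf3, Ke2, Kg1, Ke1, d5.
Count: 5.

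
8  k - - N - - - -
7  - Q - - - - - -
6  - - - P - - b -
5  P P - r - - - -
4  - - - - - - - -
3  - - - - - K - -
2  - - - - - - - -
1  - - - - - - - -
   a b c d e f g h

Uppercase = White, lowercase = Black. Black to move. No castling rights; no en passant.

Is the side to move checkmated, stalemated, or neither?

checkmate

Black to move; black king on a8.
In check: yes, from the white queen on b7.
King squares — a7: attacked by Qb7; b7: attacked by Nd8; b8: attacked by Qb7.
Legal moves for Black: none.
In check with no legal moves → checkmate.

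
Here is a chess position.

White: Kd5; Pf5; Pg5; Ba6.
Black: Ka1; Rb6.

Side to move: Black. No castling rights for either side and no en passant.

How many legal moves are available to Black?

Black to move; king on a1.
In check: no.
Legal moves: Rb8, Rb7, Rh6, Rg6, Rf6, Re6, Rd6+, Rc6, Rxa6, Rb5+, Rb4, Rb3, Rb2, Rb1, Kb2, Ka2, Kb1.
Count: 17.

17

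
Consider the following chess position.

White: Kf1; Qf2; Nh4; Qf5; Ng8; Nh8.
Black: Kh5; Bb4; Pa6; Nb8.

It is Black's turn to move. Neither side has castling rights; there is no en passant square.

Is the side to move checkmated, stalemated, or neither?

checkmate

Black to move; black king on h5.
In check: yes, from the white queen on f5.
King squares — g4: attacked by Qf5; h4: attacked by Qf2; g5: attacked by Qf5; g6: attacked by Nh4; h6: attacked by Ng8.
Legal moves for Black: none.
In check with no legal moves → checkmate.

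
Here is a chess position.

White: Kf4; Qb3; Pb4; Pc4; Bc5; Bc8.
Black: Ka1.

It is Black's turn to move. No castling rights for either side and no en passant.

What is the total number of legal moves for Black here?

0

Black to move; king on a1.
In check: no.
Legal moves: none.
Count: 0.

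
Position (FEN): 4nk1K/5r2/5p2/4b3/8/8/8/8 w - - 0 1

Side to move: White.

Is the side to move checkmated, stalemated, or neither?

White to move; white king on h8.
In check: no.
King squares — g7: attacked by Rf7; h7: attacked by Rf7; g8: attacked by Kf8.
Legal moves for White: none.
Not in check and no legal moves → stalemate.

stalemate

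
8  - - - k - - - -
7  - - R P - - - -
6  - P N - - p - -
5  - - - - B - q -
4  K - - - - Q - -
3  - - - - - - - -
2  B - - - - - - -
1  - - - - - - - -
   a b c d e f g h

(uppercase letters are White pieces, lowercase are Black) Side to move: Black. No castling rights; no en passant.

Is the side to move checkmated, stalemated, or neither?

checkmate

Black to move; black king on d8.
In check: yes, from the white knight on c6.
King squares — c7: attacked by Be5; d7: attacked by Rc7; e7: attacked by Nc6; c8: attacked by Rc7; e8: attacked by Pd7.
Legal moves for Black: none.
In check with no legal moves → checkmate.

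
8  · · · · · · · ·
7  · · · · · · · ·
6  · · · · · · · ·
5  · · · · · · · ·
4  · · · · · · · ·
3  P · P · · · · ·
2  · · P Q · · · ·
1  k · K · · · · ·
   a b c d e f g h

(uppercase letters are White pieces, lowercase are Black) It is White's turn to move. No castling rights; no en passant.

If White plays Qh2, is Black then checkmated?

After Qh2: black king on a1; in check: no.
Black is not in check, so this cannot be checkmate.

no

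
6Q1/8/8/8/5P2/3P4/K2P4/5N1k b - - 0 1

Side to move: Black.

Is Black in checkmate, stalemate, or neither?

Black to move; black king on h1.
In check: no.
King squares — g1: attacked by Qg8; g2: attacked by Qg8; h2: attacked by Nf1.
Legal moves for Black: none.
Not in check and no legal moves → stalemate.

stalemate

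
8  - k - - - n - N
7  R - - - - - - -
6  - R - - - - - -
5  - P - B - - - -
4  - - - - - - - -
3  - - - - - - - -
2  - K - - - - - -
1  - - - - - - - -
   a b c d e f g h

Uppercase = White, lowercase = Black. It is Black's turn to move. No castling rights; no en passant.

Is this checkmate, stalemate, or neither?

Black to move; black king on b8.
In check: yes, from the white rook on b6.
King squares — a7: available; b7: attacked by Bd5; c7: attacked by Ra7; a8: attacked by Bd5; c8: available.
Legal moves for Black: Kc8, Kxa7.
Black is in check but has 2 legal moves → neither.

neither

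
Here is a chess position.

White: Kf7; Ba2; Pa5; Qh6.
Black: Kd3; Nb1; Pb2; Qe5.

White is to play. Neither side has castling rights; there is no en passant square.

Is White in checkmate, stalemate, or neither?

White to move; white king on f7.
In check: no.
Legal moves for White include: Kg8, Kf8, Kg6, Qh8, Qf8, Qh7+, Qg7, Qg6+, Qf6, Qe6, Qd6+, Qc6, Qb6, Qa6+, Qh5, Qg5, Qh4, Qf4, ... (list truncated; more exist).
White has legal moves and is not in check → neither.

neither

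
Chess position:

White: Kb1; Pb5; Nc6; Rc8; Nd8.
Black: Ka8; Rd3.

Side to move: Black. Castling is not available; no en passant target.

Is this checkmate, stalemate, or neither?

checkmate

Black to move; black king on a8.
In check: yes, from the white rook on c8.
King squares — a7: attacked by Nc6; b7: attacked by Nd8; b8: attacked by Nc6.
Legal moves for Black: none.
In check with no legal moves → checkmate.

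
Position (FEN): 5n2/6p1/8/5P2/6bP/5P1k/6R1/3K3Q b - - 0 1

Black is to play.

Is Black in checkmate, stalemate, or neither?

checkmate

Black to move; black king on h3.
In check: yes, from the white queen on h1.
King squares — g2: attacked by Qh1; h2: attacked by Qh1; g3: attacked by Rg2; g4: own bishop; h4: attacked by Qh1.
Legal moves for Black: none.
In check with no legal moves → checkmate.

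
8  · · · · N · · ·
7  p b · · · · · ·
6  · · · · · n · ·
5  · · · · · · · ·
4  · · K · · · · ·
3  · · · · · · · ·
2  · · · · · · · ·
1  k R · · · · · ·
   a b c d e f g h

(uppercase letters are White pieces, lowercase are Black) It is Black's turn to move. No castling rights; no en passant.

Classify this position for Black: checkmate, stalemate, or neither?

neither

Black to move; black king on a1.
In check: yes, from the white rook on b1.
King squares — b1: available; a2: available; b2: attacked by Rb1.
Legal moves for Black: Ka2, Kxb1.
Black is in check but has 2 legal moves → neither.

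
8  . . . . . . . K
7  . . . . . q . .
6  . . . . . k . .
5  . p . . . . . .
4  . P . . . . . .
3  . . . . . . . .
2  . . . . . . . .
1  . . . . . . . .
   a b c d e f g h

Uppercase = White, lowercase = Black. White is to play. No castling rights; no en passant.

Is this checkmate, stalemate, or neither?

stalemate

White to move; white king on h8.
In check: no.
King squares — g7: attacked by Kf6; h7: attacked by Qf7; g8: attacked by Qf7.
Legal moves for White: none.
Not in check and no legal moves → stalemate.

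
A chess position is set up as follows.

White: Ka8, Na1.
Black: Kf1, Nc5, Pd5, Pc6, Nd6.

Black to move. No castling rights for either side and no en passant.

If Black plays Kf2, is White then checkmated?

no

After Kf2: white king on a8; in check: no.
White is not in check, so this cannot be checkmate.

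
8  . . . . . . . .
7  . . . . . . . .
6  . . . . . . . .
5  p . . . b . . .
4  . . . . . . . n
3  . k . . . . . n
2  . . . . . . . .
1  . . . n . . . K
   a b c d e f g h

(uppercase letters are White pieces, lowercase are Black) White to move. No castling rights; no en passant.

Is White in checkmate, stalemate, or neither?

stalemate

White to move; white king on h1.
In check: no.
King squares — g1: attacked by Nh3; g2: attacked by Nh4; h2: attacked by Be5.
Legal moves for White: none.
Not in check and no legal moves → stalemate.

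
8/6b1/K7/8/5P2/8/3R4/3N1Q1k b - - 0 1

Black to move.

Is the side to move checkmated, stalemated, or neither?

checkmate

Black to move; black king on h1.
In check: yes, from the white queen on f1.
King squares — g1: attacked by Qf1; g2: attacked by Qf1; h2: attacked by Rd2.
Legal moves for Black: none.
In check with no legal moves → checkmate.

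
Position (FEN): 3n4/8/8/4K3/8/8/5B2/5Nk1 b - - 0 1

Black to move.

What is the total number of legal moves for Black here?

4

Black to move; king on g1.
In check: yes, from the white bishop on f2.
Legal moves: Kg2, Kxf2, Kh1, Kxf1.
Count: 4.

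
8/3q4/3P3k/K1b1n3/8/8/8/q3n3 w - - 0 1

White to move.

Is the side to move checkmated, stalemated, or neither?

White to move; white king on a5.
In check: yes, from the black queen on a1.
King squares — a4: attacked by Qa1; b4: attacked by Bc5; b5: attacked by Qd7; a6: attacked by Qa1; b6: attacked by Bc5.
Legal moves for White: none.
In check with no legal moves → checkmate.

checkmate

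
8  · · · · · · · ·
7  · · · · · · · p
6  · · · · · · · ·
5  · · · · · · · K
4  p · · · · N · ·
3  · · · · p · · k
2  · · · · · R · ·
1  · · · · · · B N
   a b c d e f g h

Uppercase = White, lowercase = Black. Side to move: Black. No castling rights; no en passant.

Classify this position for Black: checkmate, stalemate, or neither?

Black to move; black king on h3.
In check: yes, from the white knight on f4.
King squares — g2: attacked by Rf2; h2: attacked by Bg1; g3: attacked by Nh1; g4: attacked by Kh5; h4: attacked by Kh5.
Legal moves for Black: none.
In check with no legal moves → checkmate.

checkmate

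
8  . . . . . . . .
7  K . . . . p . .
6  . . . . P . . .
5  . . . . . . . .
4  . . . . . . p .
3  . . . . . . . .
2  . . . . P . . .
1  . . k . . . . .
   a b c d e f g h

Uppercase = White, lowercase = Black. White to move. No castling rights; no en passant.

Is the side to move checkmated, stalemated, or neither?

White to move; white king on a7.
In check: no.
Legal moves for White: Kb8, Ka8, Kb7, Kb6, Ka6, exf7, e7, e3, e4.
White has 9 legal moves and is not in check → neither.

neither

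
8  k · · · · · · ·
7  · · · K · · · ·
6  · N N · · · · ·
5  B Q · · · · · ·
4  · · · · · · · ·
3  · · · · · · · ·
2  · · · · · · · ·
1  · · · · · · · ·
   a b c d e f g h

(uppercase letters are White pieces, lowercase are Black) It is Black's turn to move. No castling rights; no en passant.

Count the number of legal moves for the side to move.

1

Black to move; king on a8.
In check: yes, from the white knight on b6.
Legal moves: Kb7.
Count: 1.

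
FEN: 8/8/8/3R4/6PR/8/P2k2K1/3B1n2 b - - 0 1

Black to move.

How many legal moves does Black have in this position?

Black to move; king on d2.
In check: yes, from the white rook on d5.
Legal moves: Ke3, Kc3, Ke1, Kc1.
Count: 4.

4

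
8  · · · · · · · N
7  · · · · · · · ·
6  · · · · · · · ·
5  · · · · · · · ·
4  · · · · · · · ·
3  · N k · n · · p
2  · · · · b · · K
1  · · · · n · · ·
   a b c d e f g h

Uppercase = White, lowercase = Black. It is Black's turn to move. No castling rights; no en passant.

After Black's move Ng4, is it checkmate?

After Ng4: white king on h2; in check: yes, from the black knight on g4.
White has 4 legal replies: Kxh3, Kg3, Kh1, Kg1.
In check but a legal move exists → not checkmate.

no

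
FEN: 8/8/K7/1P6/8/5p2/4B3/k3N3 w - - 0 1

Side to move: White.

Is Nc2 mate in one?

After Nc2: black king on a1; in check: yes, from the white knight on c2.
Black has 3 legal replies: Kb2, Ka2, Kb1.
In check but a legal move exists → not checkmate.

no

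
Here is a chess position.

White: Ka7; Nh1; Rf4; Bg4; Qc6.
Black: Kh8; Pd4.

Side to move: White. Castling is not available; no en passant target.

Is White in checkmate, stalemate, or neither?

neither

White to move; white king on a7.
In check: no.
Legal moves for White include: Kb8, Ka8, Kb7, Kb6, Ka6, Qe8+, Qc8+, Qa8+, Qd7, Qc7, Qb7, Qh6+, Qg6, Qf6+, Qe6, Qd6, Qb6, Qa6, ... (list truncated; more exist).
White has legal moves and is not in check → neither.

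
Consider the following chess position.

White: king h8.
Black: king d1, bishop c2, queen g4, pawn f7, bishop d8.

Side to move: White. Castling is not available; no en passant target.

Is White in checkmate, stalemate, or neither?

White to move; white king on h8.
In check: no.
King squares — g7: attacked by Qg4; h7: attacked by Bc2; g8: attacked by Qg4.
Legal moves for White: none.
Not in check and no legal moves → stalemate.

stalemate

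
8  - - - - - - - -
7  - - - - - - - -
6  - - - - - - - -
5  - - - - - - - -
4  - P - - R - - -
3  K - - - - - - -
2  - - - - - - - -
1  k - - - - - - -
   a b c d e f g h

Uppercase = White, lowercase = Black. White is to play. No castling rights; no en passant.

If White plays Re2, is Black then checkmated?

After Re2: black king on a1; in check: no.
Black is not in check, so this cannot be checkmate.

no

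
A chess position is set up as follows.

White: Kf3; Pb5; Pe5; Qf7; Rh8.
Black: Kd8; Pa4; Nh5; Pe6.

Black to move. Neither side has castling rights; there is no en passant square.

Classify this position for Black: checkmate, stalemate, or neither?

checkmate

Black to move; black king on d8.
In check: yes, from the white rook on h8.
King squares — c7: attacked by Qf7; d7: attacked by Qf7; e7: attacked by Qf7; c8: attacked by Rh8; e8: attacked by Qf7.
Legal moves for Black: none.
In check with no legal moves → checkmate.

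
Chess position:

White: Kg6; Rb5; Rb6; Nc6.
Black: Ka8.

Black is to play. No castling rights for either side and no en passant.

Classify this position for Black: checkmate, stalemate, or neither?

Black to move; black king on a8.
In check: no.
King squares — a7: attacked by Nc6; b7: attacked by Rb6; b8: attacked by Rb6.
Legal moves for Black: none.
Not in check and no legal moves → stalemate.

stalemate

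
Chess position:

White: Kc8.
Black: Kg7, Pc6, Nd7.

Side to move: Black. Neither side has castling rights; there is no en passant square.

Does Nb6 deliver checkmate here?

After Nb6: white king on c8; in check: yes, from the black knight on b6.
White has 4 legal replies: Kd8, Kb8, Kc7, Kb7.
In check but a legal move exists → not checkmate.

no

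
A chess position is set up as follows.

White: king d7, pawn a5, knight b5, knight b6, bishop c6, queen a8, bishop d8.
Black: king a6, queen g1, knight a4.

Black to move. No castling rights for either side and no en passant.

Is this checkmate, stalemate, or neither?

checkmate

Black to move; black king on a6.
In check: yes, from the white queen on a8.
King squares — a5: attacked by Qa8; b5: attacked by Bc6; b6: attacked by Pa5; a7: attacked by Nb5; b7: attacked by Bc6.
Legal moves for Black: none.
In check with no legal moves → checkmate.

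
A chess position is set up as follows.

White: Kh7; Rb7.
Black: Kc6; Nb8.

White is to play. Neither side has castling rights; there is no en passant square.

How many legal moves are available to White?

18

White to move; king on h7.
In check: no.
Legal moves: Kh8, Kg8, Kg7, Kh6, Kg6, Rxb8, Rg7, Rf7, Re7, Rd7, Rc7+, Ra7, Rb6+, Rb5, Rb4, Rb3, Rb2, Rb1.
Count: 18.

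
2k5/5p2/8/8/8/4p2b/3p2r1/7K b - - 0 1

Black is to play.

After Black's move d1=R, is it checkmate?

yes

After d1=R: white king on h1; in check: yes, from the black rook on d1.
King squares — g1: attacked by Rd1; g2: attacked by Bh3; h2: attacked by Rg2.
White has no legal moves → checkmate.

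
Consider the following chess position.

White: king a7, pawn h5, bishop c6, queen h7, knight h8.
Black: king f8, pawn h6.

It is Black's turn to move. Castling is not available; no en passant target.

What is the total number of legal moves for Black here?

0

Black to move; king on f8.
In check: no.
Legal moves: none.
Count: 0.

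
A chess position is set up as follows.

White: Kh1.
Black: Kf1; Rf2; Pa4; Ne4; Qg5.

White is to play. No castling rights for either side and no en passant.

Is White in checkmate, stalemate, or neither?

stalemate

White to move; white king on h1.
In check: no.
King squares — g1: attacked by Kf1; g2: attacked by Kf1; h2: attacked by Rf2.
Legal moves for White: none.
Not in check and no legal moves → stalemate.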